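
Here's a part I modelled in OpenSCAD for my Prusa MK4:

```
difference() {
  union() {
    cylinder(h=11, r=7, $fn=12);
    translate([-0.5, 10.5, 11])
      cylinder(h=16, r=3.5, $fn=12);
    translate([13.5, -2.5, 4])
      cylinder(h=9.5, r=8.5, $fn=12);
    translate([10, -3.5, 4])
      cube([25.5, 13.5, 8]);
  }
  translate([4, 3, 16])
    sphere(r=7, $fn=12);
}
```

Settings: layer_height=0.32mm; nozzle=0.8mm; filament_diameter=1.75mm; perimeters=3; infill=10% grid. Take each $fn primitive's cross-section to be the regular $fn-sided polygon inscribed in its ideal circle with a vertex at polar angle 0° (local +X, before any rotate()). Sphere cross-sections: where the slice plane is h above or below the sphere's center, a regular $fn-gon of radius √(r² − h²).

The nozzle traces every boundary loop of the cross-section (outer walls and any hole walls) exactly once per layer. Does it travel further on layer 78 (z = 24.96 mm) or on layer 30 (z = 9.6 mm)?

layer 30 (z = 9.6 mm)

Layer 78 (z = 24.96): the cylinder is not intersected at this z (z outside [0, 11]); the r=3.5 cylinder at (-0.5, 10.5) contributes a regular 12-gon of circumradius 3.5 (perimeter = 2·12·3.500·sin(180°/12) = 21.74 mm); the cylinder at (13.5, -2.5) does not reach this height (z outside [4, 13.5]); the cube at (10, -3.5) is absent (z outside [4, 12]); Combining (union): only the r=3.5 cylinder at (-0.5, 10.5) is present, so the union is just that shape — boundary = 21.74 mm; the sphere at (4, 3) is absent (|z−center|=8.960 > r=7); After the difference (first − rest): none of the subtracted shapes is present at this height, so the result so far is unchanged — boundary = 21.74 mm. So its perimeter = 21.74 mm. Layer 30 (z = 9.6): the r=7 cylinder gives a regular 12-gon of circumradius 7 (constant along its height) (perimeter = 2·12·7.000·sin(180°/12) = 43.48 mm); the cylinder at (-0.5, 10.5) does not reach this height (z outside [11, 27]); the cylinder at (13.5, -2.5): section is a regular 12-gon, circumradius r=8.5 (perimeter = 2·12·8.500·sin(180°/12) = 52.80 mm); the cube at (10, -3.5) is present — its section is the full 25.5×13.5 rectangle (perimeter 78.00 mm); Combining (union): the regions partially overlap (shared area 100.37 mm²), so the edge portions inside another operand are dropped and the merged outline is re-measured after clipping — boundary = 122.97 mm; the r=7 sphere at (4, 3) contributes a regular 12-gon of circumradius √(7²−6.4²) = 2.835 (perimeter = 2·12·2.835·sin(180°/12) = 17.61 mm); After the difference (first − rest): starting from the result so far, the r=7 sphere at (4, 3) partially overlaps it — only the 20.90 mm² overlap (of its 24.12 mm²) is removed, clipping the outline — boundary = 130.20 mm. So its perimeter = 130.20 mm. Layer 30 is larger (130.20 vs 21.74 mm).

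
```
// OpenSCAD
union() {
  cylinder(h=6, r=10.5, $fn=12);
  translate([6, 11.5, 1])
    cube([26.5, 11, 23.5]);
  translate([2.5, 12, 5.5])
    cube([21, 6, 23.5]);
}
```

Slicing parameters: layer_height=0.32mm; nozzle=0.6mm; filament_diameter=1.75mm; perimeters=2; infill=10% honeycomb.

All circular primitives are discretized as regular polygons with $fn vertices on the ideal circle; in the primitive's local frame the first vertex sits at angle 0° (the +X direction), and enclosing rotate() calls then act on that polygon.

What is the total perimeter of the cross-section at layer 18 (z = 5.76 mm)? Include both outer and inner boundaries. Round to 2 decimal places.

At z = 5.76 mm: the r=10.5 cylinder gives a regular 12-gon of circumradius 10.5 (constant along its height) (perimeter = 2·12·10.500·sin(180°/12) = 65.22 mm); the cube at (6, 11.5) is present — its section is the full 26.5×11 rectangle (perimeter 75.00 mm); the cube at (2.5, 12) (footprint 21×6) is included at this height (perimeter 54.00 mm); Combining (union): the regions partially overlap (shared area 105.00 mm²), so the edge portions inside another operand are dropped and the merged outline is re-measured after clipping — boundary = 147.22 mm. Overall, the cross-section has 2 separate islands. Total boundary length (outer) = 147.22 mm.

147.22 mm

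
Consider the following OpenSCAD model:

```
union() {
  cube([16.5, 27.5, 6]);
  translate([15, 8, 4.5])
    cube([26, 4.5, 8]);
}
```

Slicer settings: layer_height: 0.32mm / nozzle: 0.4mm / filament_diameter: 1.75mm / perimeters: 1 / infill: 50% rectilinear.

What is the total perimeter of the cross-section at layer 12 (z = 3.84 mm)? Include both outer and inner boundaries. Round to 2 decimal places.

At z = 3.84 mm: the 16.5×27.5 cube contributes its full rectangle (perimeter 88.00 mm); the cube at (15, 8) is not intersected at this z (z outside [4.5, 12.5]); Combining (union): only the 16.5×27.5 cube is present, so the union is just that shape — boundary = 88.00 mm. Overall, the cross-section is a single solid region. Total boundary length (outer) = 88.00 mm.

88.00 mm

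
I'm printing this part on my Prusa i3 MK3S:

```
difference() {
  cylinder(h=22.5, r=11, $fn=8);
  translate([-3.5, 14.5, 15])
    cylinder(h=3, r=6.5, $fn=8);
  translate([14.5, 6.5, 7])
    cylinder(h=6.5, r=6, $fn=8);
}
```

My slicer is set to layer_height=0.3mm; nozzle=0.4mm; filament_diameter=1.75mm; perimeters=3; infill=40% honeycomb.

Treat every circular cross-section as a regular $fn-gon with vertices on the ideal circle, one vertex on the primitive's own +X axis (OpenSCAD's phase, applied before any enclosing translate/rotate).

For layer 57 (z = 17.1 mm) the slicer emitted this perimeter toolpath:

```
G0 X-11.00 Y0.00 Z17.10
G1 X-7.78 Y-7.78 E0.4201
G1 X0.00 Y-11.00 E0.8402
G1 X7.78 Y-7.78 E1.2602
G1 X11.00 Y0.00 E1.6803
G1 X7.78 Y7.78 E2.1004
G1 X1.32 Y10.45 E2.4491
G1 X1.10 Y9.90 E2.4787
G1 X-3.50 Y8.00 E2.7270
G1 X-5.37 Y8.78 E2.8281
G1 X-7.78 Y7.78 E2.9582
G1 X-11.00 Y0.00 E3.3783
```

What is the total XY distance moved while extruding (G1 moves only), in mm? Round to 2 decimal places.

67.71 mm

Sum the Euclidean lengths of each G1 segment: total = 67.71 mm.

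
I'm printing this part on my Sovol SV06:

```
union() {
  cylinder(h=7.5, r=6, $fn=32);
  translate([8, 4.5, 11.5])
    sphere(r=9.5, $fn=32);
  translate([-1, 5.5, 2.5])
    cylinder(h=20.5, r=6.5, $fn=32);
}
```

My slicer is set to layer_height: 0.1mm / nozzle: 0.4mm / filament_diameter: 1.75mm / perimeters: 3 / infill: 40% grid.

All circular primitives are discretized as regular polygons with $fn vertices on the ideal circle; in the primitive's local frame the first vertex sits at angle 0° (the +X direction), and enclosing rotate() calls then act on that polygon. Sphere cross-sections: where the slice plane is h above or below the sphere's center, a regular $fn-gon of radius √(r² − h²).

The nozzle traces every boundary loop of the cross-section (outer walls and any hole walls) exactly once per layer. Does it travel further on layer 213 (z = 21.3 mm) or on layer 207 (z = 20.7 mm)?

layer 207 (z = 20.7 mm)

Layer 213 (z = 21.3): the cylinder does not reach this height (z outside [0, 7.5]); the sphere at (8, 4.5) does not reach this height (|z−center|=9.800 > r=9.5); the cylinder at (-1, 5.5): section is a regular 32-gon, circumradius r=6.5 (perimeter = 2·32·6.500·sin(180°/32) = 40.78 mm); Combining (union): only the r=6.5 cylinder at (-1, 5.5) is present, so the union is just that shape — boundary = 40.78 mm. So its perimeter = 40.78 mm. Layer 207 (z = 20.7): the cylinder is absent (z outside [0, 7.5]); the sphere at (8, 4.5): section is a regular 32-gon, circumradius = √(r²−h²) = √(9.5²−9.2²) = 2.369 (perimeter = 2·32·2.369·sin(180°/32) = 14.86 mm); the cylinder at (-1, 5.5): section is a regular 32-gon, circumradius r=6.5 (perimeter = 2·32·6.500·sin(180°/32) = 40.78 mm); Combining (union): the 2 present regions are separate (no shared area or edge), so areas and boundary lengths simply add and each stays a separate island — boundary = 55.63 mm. So its perimeter = 55.63 mm. Layer 207 is larger (55.63 vs 40.78 mm).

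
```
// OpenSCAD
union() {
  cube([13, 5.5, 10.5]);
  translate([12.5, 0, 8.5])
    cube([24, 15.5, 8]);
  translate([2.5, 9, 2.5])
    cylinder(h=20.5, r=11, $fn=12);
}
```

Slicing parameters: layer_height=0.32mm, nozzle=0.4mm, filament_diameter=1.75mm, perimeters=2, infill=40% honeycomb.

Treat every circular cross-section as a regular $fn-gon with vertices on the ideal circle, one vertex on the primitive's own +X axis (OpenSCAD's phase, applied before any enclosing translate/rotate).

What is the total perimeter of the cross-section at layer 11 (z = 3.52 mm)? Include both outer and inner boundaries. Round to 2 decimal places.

71.72 mm

At z = 3.52 mm: the cube is present — its section is the full 13×5.5 rectangle (perimeter 37.00 mm); the cube at (12.5, 0) does not reach this height (z outside [8.5, 16.5]); the r=11 cylinder at (2.5, 9) gives a regular 12-gon of circumradius 11 (constant along its height) (perimeter = 2·12·11.000·sin(180°/12) = 68.33 mm); Merging all regions: the regions partially overlap (shared area 60.56 mm²), so the edge portions inside another operand are dropped and the merged outline is re-measured after clipping — boundary = 71.72 mm. Overall, the cross-section is a single solid region. Total boundary length (outer) = 71.72 mm.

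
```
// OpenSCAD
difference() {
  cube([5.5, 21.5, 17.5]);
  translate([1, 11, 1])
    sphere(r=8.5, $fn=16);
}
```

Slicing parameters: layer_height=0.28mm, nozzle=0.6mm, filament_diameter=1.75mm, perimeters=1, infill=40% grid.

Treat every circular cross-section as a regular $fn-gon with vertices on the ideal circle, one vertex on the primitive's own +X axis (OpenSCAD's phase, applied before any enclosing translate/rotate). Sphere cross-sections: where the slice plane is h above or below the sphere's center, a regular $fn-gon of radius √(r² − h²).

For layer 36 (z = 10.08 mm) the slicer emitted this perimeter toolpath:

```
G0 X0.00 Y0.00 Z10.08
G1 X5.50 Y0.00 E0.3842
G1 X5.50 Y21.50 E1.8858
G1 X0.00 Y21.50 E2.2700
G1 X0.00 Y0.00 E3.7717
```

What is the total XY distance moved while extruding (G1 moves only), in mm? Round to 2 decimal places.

Sum the Euclidean lengths of each G1 segment: total = 54.00 mm.

54.00 mm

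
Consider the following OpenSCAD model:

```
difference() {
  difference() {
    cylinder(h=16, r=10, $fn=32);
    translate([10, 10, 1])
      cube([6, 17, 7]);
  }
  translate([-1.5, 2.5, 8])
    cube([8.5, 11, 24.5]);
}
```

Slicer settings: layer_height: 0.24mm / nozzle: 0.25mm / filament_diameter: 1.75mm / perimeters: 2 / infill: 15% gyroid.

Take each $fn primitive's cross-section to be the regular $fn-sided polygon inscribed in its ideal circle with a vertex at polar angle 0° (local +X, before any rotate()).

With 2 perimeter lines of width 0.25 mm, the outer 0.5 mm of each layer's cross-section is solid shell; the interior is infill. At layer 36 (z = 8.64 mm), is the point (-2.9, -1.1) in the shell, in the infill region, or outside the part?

At z = 8.64 mm: the r=10 cylinder contributes a regular 32-gon of circumradius 10; the cube at (10, 10) is absent (z outside [1, 8]); Subtracting the remaining from the first: none of the subtracted shapes is present at this height, so the r=10 cylinder is unchanged — 1 connected region; the 8.5×11 cube at (-1.5, 2.5) contributes its full rectangle; After the difference (first − rest): starting from that combined region, the 8.5×11 cube at (-1.5, 2.5) partially overlaps it — only the 57.15 mm² overlap (of its 93.50 mm²) is removed, clipping the outline — 1 connected region. Overall, the cross-section is a single solid region. The nearest boundary edge runs (-1.50, 9.85)→(-1.50, 2.50); distance from the point to it = 3.86 mm. The point is inside the cross-section and 3.86 mm from the nearest boundary — more than the 0.5 mm shell width (2 × 0.25), so it's in the infill interior.

infill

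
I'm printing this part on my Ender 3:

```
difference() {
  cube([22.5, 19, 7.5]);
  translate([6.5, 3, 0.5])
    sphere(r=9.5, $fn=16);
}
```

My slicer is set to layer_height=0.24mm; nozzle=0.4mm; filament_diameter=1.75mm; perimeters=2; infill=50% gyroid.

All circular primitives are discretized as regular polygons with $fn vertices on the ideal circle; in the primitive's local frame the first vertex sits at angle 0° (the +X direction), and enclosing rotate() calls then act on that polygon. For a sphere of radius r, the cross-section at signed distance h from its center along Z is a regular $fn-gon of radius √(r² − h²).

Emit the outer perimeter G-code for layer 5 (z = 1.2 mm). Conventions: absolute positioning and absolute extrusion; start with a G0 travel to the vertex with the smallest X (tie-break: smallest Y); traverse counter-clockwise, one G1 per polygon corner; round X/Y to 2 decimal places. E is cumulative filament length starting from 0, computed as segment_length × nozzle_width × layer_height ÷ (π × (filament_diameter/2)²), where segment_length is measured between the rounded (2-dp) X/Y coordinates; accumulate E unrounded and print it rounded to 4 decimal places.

G0 X0.00 Y9.83 Z1.20
G1 X2.87 Y11.75 E0.1378
G1 X6.50 Y12.47 E0.2855
G1 X10.13 Y11.75 E0.4332
G1 X13.20 Y9.70 E0.5806
G1 X15.25 Y6.63 E0.7279
G1 X15.97 Y3.00 E0.8756
G1 X15.38 Y0.00 E0.9976
G1 X22.50 Y0.00 E1.2818
G1 X22.50 Y19.00 E2.0401
G1 X0.00 Y19.00 E2.9382
G1 X0.00 Y9.83 E3.3042

At z = 1.2 mm: the cube (footprint 22.5×19) is included at this height; the r=9.5 sphere at (6.5, 3) slices to a regular 16-gon of circumradius 9.474 (√(r²−h²) with h=0.7 from center); After the difference (first − rest): starting from the 22.5×19 cube, the r=9.5 sphere at (6.5, 3) partially overlaps it — only the 171.17 mm² overlap (of its 274.80 mm²) is removed, clipping the outline — 1 connected region. The outline is a single polygon with 11 vertices. Extrusion per mm of travel: 0.4 × 0.24 / (π × 0.875²) = 0.039912. Accumulating E over each segment gives final E = 3.3042.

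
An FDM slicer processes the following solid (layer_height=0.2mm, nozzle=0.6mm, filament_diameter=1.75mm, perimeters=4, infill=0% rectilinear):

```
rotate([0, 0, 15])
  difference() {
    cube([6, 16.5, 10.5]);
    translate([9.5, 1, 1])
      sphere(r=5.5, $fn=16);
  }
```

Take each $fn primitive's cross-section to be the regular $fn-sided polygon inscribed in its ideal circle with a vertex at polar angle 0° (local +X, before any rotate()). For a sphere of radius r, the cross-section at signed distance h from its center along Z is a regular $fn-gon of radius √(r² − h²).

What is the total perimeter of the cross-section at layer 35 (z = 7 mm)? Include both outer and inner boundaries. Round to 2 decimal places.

45.00 mm

At z = 7 mm: the cube (footprint 6×16.5) is included at this height (perimeter 45.00 mm); the sphere at (9.5, 1) does not reach this height (|z−center|=6.000 > r=5.5); After the difference (first − rest): none of the subtracted shapes is present at this height, so the 6×16.5 cube is unchanged — boundary = 45.00 mm; (rotated 15° about Z; rotation is an isometry so areas/perimeters/island counts are preserved). Overall, the cross-section is a single solid region. Total boundary length (outer) = 45.00 mm.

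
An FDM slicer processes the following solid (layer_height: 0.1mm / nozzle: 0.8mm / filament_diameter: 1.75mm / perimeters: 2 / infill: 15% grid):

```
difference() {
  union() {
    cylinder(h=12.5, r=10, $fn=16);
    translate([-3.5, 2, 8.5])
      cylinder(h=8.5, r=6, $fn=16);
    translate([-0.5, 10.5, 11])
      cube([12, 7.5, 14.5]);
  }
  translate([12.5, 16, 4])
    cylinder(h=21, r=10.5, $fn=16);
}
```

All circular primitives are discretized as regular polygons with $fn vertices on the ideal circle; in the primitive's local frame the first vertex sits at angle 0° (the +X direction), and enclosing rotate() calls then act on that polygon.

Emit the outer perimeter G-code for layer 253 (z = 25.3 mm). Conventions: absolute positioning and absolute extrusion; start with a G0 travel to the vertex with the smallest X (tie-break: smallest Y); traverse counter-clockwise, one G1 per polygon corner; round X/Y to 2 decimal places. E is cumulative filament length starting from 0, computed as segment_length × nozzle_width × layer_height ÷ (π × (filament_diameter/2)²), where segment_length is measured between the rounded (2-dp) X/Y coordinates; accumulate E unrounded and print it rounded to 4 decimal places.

At z = 25.3 mm: the cylinder does not reach this height (z outside [0, 12.5]); the cylinder at (-3.5, 2) does not reach this height (z outside [8.5, 17]); the cube at (-0.5, 10.5) (footprint 12×7.5) is included at this height; Merging all regions: only the 12×7.5 cube at (-0.5, 10.5) is present, so the union is just that shape — 1 connected region; the cylinder at (12.5, 16) is not intersected at this z (z outside [4, 25]); Taking the first minus the rest: none of the subtracted shapes is present at this height, so the result so far is unchanged — 1 connected region. The outline is a single polygon with 4 vertices. Extrusion per mm of travel: 0.8 × 0.1 / (π × 0.875²) = 0.033260. Accumulating E over each segment gives final E = 1.2971.

G0 X-0.50 Y10.50 Z25.30
G1 X11.50 Y10.50 E0.3991
G1 X11.50 Y18.00 E0.6486
G1 X-0.50 Y18.00 E1.0477
G1 X-0.50 Y10.50 E1.2971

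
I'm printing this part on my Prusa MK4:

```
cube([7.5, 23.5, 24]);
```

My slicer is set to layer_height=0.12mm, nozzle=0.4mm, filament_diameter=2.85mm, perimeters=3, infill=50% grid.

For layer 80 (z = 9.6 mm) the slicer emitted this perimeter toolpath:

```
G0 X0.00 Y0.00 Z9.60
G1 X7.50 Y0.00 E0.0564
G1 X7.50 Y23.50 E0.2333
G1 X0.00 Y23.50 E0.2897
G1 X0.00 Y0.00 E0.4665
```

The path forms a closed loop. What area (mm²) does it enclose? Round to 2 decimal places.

Apply the shoelace formula to the sequence of (X, Y) vertices; enclosed area = 176.25 mm².

176.25 mm²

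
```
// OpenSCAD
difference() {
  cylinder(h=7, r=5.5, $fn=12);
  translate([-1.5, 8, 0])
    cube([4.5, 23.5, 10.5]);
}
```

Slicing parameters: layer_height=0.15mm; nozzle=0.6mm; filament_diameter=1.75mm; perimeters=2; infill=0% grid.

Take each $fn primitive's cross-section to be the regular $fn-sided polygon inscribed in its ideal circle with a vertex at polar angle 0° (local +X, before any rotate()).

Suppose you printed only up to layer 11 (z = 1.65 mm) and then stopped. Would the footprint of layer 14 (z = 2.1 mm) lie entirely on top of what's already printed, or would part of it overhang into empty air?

entirely on top

Compare the two slices. At z = 1.65: the r=5.5 cylinder gives a regular 12-gon of circumradius 5.5 (constant along its height) (area = (12/2)·5.500²·sin(360°/12) = 90.75 mm²); the cube at (-1.5, 8) is present — its section is the full 4.5×23.5 rectangle (area 105.75 mm²); Subtracting the remaining from the first: starting from the r=5.5 cylinder (90.75 mm²), the 4.5×23.5 cube at (-1.5, 8) misses the remaining region (no effect) — area = 90.75 mm². At z = 2.1: the r=5.5 cylinder contributes a regular 12-gon of circumradius 5.5 (area = (12/2)·5.500²·sin(360°/12) = 90.75 mm²); the cube at (-1.5, 8) (footprint 4.5×23.5) is included at this height (area 105.75 mm²); Taking the first minus the rest: starting from the r=5.5 cylinder (90.75 mm²), the 4.5×23.5 cube at (-1.5, 8) misses the remaining region (no effect) — area = 90.75 mm². Checking containment: the cross-section at z = 2.1 is a subset of the cross-section at z = 1.65.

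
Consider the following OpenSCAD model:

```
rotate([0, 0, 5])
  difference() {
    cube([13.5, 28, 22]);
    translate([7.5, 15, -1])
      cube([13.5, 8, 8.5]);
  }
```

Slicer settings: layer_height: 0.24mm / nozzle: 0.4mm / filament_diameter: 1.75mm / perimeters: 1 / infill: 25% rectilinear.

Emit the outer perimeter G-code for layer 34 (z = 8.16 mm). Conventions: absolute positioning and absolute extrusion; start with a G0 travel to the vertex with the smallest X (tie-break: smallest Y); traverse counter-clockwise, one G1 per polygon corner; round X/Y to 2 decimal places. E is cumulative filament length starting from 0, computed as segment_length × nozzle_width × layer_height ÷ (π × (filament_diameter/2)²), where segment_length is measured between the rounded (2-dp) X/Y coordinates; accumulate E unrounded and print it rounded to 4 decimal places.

G0 X-2.44 Y27.89 Z8.16
G1 X0.00 Y0.00 E1.1174
G1 X13.45 Y1.18 E1.6563
G1 X11.01 Y29.07 E2.7737
G1 X-2.44 Y27.89 E3.3126

At z = 8.16 mm: the cube is present — its section is the full 13.5×28 rectangle; the cube at (7.5, 15) is absent (z outside [-1, 7.5]); Taking the first minus the rest: none of the subtracted shapes is present at this height, so the 13.5×28 cube is unchanged — 1 connected region; (whole slice rotated 5° about Z — lengths, areas and connectivity unchanged). The outline is a single polygon with 4 vertices. Extrusion per mm of travel: 0.4 × 0.24 / (π × 0.875²) = 0.039912. Accumulating E over each segment gives final E = 3.3126.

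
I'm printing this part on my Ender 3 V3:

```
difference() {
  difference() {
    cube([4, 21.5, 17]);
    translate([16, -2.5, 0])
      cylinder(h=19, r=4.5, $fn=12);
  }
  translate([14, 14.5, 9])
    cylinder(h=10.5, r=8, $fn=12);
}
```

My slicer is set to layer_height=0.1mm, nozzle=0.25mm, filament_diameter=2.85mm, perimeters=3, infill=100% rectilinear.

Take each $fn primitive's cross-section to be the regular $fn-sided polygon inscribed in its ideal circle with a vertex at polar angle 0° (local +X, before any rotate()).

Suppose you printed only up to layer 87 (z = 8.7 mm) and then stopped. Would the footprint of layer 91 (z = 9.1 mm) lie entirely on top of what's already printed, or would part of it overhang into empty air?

entirely on top

Compare the two slices. At z = 8.7: the 4×21.5 cube contributes its full rectangle (area 86.00 mm²); the cylinder at (16, -2.5): section is a regular 12-gon, circumradius r=4.5 (area = (12/2)·4.500²·sin(360°/12) = 60.75 mm²); After the difference (first − rest): starting from the 4×21.5 cube (86.00 mm²), the r=4.5 cylinder at (16, -2.5) misses the remaining region (no effect) — area = 86.00 mm²; the cylinder at (14, 14.5) is absent (z outside [9, 19.5]); Subtracting the remaining from the first: none of the subtracted shapes is present at this height, so the result so far is unchanged — area = 86.00 mm². At z = 9.1: the cube is present — its section is the full 4×21.5 rectangle (area 86.00 mm²); the cylinder at (16, -2.5): section is a regular 12-gon, circumradius r=4.5 (area = (12/2)·4.500²·sin(360°/12) = 60.75 mm²); Subtracting the remaining from the first: starting from the 4×21.5 cube (86.00 mm²), the r=4.5 cylinder at (16, -2.5) misses the remaining region (no effect) — area = 86.00 mm²; the r=8 cylinder at (14, 14.5) gives a regular 12-gon of circumradius 8 (constant along its height) (area = (12/2)·8.000²·sin(360°/12) = 192.00 mm²); Subtracting the remaining from the first: starting from that combined region (86.00 mm²), the r=8 cylinder at (14, 14.5) misses the remaining region (no effect) — area = 86.00 mm². Checking containment: the cross-section at z = 9.1 is a subset of the cross-section at z = 8.7.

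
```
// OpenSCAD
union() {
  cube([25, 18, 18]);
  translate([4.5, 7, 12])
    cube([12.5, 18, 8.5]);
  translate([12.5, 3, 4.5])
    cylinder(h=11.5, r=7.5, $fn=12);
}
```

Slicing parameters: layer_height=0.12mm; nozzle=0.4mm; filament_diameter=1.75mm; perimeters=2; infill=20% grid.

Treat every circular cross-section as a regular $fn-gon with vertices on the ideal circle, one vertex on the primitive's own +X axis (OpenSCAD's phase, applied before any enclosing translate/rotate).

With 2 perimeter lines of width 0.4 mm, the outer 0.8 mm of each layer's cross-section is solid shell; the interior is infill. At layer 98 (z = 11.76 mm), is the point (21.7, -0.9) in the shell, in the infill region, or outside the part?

At z = 11.76 mm: the cube (footprint 25×18) is included at this height; the cube at (4.5, 7) is not intersected at this z (z outside [12, 20.5]); the cylinder at (12.5, 3): section is a regular 12-gon, circumradius r=7.5; Taking the union: the regions partially overlap (shared area 126.96 mm²), so overlapping operands fuse into one piece — 1 connected region. Overall, the cross-section is a single solid region. The nearest boundary edge runs (25.00, 0.00)→(19.20, 0.00); distance from the point to it = 0.90 mm. The point is not inside any of the regions above, so it lies outside the cross-section (0.90 mm from the nearest boundary).

outside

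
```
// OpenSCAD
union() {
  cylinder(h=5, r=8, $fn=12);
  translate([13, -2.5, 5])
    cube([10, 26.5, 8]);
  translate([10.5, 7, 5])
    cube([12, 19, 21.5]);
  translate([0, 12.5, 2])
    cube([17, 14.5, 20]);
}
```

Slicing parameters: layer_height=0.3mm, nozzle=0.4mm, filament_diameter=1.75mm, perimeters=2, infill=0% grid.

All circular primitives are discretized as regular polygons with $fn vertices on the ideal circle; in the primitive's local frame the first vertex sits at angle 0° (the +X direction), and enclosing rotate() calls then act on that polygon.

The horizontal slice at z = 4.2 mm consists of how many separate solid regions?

2

At z = 4.2 mm: the cylinder: section is a regular 12-gon, circumradius r=8; the cube at (13, -2.5) is not intersected at this z (z outside [5, 13]); the cube at (10.5, 7) is not intersected at this z (z outside [5, 26.5]); the cube at (0, 12.5) is present — its section is the full 17×14.5 rectangle; Taking the union: the 2 present regions are separate (no shared area or edge), so areas and boundary lengths simply add and each stays a separate island — 2 connected regions. The result has 2 disconnected regions.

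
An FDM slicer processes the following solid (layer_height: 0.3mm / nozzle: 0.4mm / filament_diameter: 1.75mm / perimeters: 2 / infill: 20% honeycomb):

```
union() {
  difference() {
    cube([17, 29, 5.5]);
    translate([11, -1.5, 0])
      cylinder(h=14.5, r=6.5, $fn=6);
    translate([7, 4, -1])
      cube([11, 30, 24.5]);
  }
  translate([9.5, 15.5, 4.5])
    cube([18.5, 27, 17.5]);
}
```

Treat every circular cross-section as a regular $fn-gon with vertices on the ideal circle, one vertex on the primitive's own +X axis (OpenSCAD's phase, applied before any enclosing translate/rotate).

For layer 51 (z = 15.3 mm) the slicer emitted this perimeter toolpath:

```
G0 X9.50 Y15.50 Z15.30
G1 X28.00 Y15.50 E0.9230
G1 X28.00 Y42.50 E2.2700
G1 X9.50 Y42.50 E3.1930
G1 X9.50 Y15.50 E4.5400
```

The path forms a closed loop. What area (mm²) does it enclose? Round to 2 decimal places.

499.50 mm²

Apply the shoelace formula to the sequence of (X, Y) vertices; enclosed area = 499.50 mm².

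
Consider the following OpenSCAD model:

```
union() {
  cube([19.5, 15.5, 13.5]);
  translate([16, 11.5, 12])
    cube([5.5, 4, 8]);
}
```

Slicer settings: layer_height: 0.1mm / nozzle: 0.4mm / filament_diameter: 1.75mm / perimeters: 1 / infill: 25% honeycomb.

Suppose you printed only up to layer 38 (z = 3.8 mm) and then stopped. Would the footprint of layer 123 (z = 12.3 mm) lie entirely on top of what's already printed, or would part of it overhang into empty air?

Compare the two slices. At z = 3.8: the cube (footprint 19.5×15.5) is included at this height (area 302.25 mm²); the cube at (16, 11.5) is not intersected at this z (z outside [12, 20]); Taking the union: only the 19.5×15.5 cube is present, so the union is just that shape — area = 302.25 mm². At z = 12.3: the 19.5×15.5 cube contributes its full rectangle (area 302.25 mm²); the 5.5×4 cube at (16, 11.5) contributes its full rectangle (area 22.00 mm²); Combining (union): the regions partially overlap — summed areas 324.25 mm² minus the doubly-counted overlap 14.00 mm² gives 310.25 mm² — area = 310.25 mm². Checking containment: at z = 12.3 the cross-section extends beyond the z = 3.8 cross-section by about 8.00 mm².

part overhangs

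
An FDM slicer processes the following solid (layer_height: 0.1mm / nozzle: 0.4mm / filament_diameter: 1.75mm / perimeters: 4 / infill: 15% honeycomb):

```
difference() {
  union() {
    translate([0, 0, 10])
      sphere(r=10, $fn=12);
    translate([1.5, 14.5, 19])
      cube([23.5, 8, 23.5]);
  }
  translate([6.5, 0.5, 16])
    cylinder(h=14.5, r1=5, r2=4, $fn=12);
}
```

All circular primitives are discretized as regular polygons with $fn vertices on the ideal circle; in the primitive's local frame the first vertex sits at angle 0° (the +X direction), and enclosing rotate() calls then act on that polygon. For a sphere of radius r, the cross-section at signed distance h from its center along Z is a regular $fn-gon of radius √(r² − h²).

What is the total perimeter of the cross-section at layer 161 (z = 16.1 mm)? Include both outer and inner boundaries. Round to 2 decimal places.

52.92 mm

At z = 16.1 mm: the sphere: section is a regular 12-gon, circumradius = √(r²−h²) = √(10²−6.1²) = 7.924 (perimeter = 2·12·7.924·sin(180°/12) = 49.22 mm); the cube at (1.5, 14.5) is absent (z outside [19, 42.5]); Taking the union: only the r=10 sphere is present, so the union is just that shape — boundary = 49.22 mm; the cone at (6.5, 0.5): at t=0.007 of its height the radius interpolates to r₁+(r₂−r₁)t = 4.993, giving a regular 12-gon of that circumradius (perimeter = 2·12·4.993·sin(180°/12) = 31.02 mm); Taking the first minus the rest: starting from the result so far, the cone at (6.5, 0.5) partially overlaps it — only the 44.06 mm² overlap (of its 74.79 mm²) is removed, clipping the outline — boundary = 52.92 mm. Overall, the cross-section is a single solid region. Total boundary length (outer) = 52.92 mm.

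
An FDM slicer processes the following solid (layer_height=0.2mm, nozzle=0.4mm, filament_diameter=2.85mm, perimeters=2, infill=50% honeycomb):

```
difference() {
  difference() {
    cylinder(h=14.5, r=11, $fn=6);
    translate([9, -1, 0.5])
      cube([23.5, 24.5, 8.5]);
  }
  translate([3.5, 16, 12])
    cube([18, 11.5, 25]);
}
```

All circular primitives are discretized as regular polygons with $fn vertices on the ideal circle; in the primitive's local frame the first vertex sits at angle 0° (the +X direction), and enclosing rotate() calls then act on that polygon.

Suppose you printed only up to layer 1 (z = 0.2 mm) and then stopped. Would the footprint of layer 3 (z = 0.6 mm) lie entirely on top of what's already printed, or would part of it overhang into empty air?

Compare the two slices. At z = 0.2: the r=11 cylinder contributes a regular 6-gon of circumradius 11 (area = (6/2)·11.000²·sin(360°/6) = 314.37 mm²); the cube at (9, -1) is not intersected at this z (z outside [0.5, 9]); After the difference (first − rest): none of the subtracted shapes is present at this height, so the r=11 cylinder is unchanged — area = 314.37 mm²; the cube at (3.5, 16) is not intersected at this z (z outside [12, 37]); After the difference (first − rest): none of the subtracted shapes is present at this height, so that combined region is unchanged — area = 314.37 mm². At z = 0.6: the r=11 cylinder contributes a regular 6-gon of circumradius 11 (area = (6/2)·11.000²·sin(360°/6) = 314.37 mm²); the cube at (9, -1) (footprint 23.5×24.5) is included at this height (area 575.75 mm²); Taking the first minus the rest: starting from the r=11 cylinder (314.37 mm²), the 23.5×24.5 cube at (9, -1) partially overlaps it — only the 5.18 mm² overlap (of its 575.75 mm²) is removed, clipping the outline — area = 309.19 mm²; the cube at (3.5, 16) is absent (z outside [12, 37]); Taking the first minus the rest: none of the subtracted shapes is present at this height, so that combined region is unchanged — area = 309.19 mm². Checking containment: the cross-section at z = 0.6 is a subset of the cross-section at z = 0.2.

entirely on top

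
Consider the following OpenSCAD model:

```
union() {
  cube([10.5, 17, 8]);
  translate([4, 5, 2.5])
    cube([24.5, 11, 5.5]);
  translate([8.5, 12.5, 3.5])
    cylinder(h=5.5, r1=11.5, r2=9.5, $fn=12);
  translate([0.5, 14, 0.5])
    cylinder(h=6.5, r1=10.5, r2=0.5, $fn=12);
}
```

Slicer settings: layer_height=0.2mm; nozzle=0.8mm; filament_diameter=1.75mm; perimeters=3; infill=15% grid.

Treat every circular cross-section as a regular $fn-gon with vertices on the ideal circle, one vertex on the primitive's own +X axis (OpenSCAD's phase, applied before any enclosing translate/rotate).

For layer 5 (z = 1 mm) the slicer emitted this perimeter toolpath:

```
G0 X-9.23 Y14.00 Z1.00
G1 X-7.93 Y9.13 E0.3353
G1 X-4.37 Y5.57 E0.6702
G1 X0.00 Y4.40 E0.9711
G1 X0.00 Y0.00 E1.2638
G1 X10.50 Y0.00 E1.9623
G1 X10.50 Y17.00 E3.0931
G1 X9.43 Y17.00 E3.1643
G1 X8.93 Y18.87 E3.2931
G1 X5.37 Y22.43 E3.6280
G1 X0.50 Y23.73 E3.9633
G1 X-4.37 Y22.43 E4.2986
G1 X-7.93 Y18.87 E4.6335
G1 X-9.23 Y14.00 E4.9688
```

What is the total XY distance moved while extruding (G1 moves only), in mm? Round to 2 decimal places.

74.70 mm

Sum the Euclidean lengths of each G1 segment: total = 74.70 mm.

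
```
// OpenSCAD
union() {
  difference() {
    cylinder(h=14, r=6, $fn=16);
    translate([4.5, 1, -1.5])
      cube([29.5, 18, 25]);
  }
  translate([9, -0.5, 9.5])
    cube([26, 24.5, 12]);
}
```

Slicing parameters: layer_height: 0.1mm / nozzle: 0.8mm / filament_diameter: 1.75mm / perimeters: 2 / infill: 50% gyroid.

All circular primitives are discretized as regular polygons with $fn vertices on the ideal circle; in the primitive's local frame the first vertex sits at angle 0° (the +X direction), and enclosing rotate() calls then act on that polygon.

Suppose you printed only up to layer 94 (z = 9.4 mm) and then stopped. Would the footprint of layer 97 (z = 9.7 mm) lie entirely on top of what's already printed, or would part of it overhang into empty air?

part overhangs

Compare the two slices. At z = 9.4: the cylinder: section is a regular 16-gon, circumradius r=6 (area = (16/2)·6.000²·sin(360°/16) = 110.21 mm²); the cube at (4.5, 1) is present — its section is the full 29.5×18 rectangle (area 531.00 mm²); Subtracting the remaining from the first: starting from the r=6 cylinder (110.21 mm²), the 29.5×18 cube at (4.5, 1) partially overlaps it — only the 2.33 mm² overlap (of its 531.00 mm²) is removed, clipping the outline — area = 107.88 mm²; the cube at (9, -0.5) does not reach this height (z outside [9.5, 21.5]); Merging all regions: only the result so far is present, so the union is just that shape — area = 107.88 mm². At z = 9.7: the r=6 cylinder gives a regular 16-gon of circumradius 6 (constant along its height) (area = (16/2)·6.000²·sin(360°/16) = 110.21 mm²); the cube at (4.5, 1) (footprint 29.5×18) is included at this height (area 531.00 mm²); Subtracting the remaining from the first: starting from the r=6 cylinder (110.21 mm²), the 29.5×18 cube at (4.5, 1) partially overlaps it — only the 2.33 mm² overlap (of its 531.00 mm²) is removed, clipping the outline — area = 107.88 mm²; the cube at (9, -0.5) (footprint 26×24.5) is included at this height (area 637.00 mm²); Merging all regions: the 2 present regions are separate (no shared area or edge), so areas and boundary lengths simply add and each stays a separate island — area = 744.88 mm². Checking containment: at z = 9.7 the cross-section extends beyond the z = 9.4 cross-section by about 637.00 mm².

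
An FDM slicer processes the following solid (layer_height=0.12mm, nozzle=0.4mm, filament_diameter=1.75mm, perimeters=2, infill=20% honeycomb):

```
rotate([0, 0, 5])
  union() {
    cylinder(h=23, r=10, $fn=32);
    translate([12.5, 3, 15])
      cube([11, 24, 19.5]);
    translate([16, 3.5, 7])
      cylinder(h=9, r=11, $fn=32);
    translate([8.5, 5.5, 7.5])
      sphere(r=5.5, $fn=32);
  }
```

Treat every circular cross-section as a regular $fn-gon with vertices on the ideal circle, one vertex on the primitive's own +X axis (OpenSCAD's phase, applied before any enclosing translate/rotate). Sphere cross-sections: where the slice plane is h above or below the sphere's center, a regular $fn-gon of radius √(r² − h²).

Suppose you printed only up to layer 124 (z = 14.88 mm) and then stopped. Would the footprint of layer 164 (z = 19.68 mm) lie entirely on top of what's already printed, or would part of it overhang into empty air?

Compare the two slices. At z = 14.88: the r=10 cylinder gives a regular 32-gon of circumradius 10 (constant along its height) (area = (32/2)·10.000²·sin(360°/32) = 312.14 mm²); the cube at (12.5, 3) is not intersected at this z (z outside [15, 34.5]); the cylinder at (16, 3.5): section is a regular 32-gon, circumradius r=11 (area = (32/2)·11.000²·sin(360°/32) = 377.69 mm²); the sphere at (8.5, 5.5) does not reach this height (|z−center|=7.380 > r=5.5); Combining (union): the regions partially overlap — summed areas 689.84 mm² minus the doubly-counted overlap 40.47 mm² gives 649.37 mm² — area = 649.37 mm²; (rotated 5° about Z; rotation is an isometry so areas/perimeters/island counts are preserved). At z = 19.68: the r=10 cylinder contributes a regular 32-gon of circumradius 10 (area = (32/2)·10.000²·sin(360°/32) = 312.14 mm²); the cube at (12.5, 3) (footprint 11×24) is included at this height (area 264.00 mm²); the cylinder at (16, 3.5) does not reach this height (z outside [7, 16]); the sphere at (8.5, 5.5) is not intersected at this z (|z−center|=12.180 > r=5.5); Merging all regions: the 2 present regions are separate (no shared area or edge), so areas and boundary lengths simply add and each stays a separate island — area = 576.14 mm²; (rotated 5° about Z; rotation is an isometry so areas/perimeters/island counts are preserved). Checking containment: at z = 19.68 the cross-section extends beyond the z = 14.88 cross-section by about 145.52 mm².

part overhangs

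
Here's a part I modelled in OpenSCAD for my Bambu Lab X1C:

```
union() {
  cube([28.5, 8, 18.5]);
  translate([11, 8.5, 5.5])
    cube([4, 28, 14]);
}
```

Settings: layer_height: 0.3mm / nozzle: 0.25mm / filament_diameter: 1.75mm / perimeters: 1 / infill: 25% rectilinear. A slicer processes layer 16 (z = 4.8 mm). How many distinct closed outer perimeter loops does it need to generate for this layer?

At z = 4.8 mm: the 28.5×8 cube contributes its full rectangle; the cube at (11, 8.5) does not reach this height (z outside [5.5, 19.5]); Taking the union: only the 28.5×8 cube is present, so the union is just that shape — 1 connected region. The result has 1 disconnected region.

1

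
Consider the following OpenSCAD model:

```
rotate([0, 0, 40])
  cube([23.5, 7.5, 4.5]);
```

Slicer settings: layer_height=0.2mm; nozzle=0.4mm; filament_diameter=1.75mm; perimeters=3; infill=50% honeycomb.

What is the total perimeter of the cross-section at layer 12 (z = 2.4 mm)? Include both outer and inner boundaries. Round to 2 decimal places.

At z = 2.4 mm: the cube (footprint 23.5×7.5) is included at this height (perimeter 62.00 mm); (whole slice rotated 40° about Z — lengths, areas and connectivity unchanged). Overall, the cross-section is a single solid region. Total boundary length (outer) = 62.00 mm.

62.00 mm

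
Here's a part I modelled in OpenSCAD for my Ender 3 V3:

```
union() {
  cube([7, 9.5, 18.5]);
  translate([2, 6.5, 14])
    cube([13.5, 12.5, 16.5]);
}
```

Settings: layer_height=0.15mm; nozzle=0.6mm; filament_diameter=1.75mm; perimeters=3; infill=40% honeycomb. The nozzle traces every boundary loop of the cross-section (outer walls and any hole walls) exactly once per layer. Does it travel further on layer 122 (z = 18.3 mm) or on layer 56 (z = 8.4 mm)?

Layer 122 (z = 18.3): the cube (footprint 7×9.5) is included at this height (perimeter 33.00 mm); the cube at (2, 6.5) (footprint 13.5×12.5) is included at this height (perimeter 52.00 mm); Merging all regions: the regions partially overlap (shared area 15.00 mm²), so the edge portions inside another operand are dropped and the merged outline is re-measured after clipping — boundary = 69.00 mm. So its perimeter = 69.00 mm. Layer 56 (z = 8.4): the cube (footprint 7×9.5) is included at this height (perimeter 33.00 mm); the cube at (2, 6.5) is not intersected at this z (z outside [14, 30.5]); Merging all regions: only the 7×9.5 cube is present, so the union is just that shape — boundary = 33.00 mm. So its perimeter = 33.00 mm. Layer 122 is larger (69.00 vs 33.00 mm).

layer 122 (z = 18.3 mm)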